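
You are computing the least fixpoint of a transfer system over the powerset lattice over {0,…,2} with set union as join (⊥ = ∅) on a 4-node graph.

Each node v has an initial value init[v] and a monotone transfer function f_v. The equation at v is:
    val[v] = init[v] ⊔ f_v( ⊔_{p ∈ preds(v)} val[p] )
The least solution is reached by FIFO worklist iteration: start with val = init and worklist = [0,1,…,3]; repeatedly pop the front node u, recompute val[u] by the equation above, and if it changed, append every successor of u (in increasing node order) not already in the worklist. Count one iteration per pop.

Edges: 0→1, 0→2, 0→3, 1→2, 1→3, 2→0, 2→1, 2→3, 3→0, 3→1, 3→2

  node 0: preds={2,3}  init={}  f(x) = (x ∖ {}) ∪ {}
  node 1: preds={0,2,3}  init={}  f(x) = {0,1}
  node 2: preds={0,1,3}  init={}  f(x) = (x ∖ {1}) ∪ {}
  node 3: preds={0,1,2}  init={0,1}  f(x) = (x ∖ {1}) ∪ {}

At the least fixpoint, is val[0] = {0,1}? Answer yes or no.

Iteration log — 6 steps:
  step 1. node 0  ⊔preds={0,1}  new={0,1}  old={}  +wl: 
  step 2. node 1  ⊔preds={0,1}  new={0,1}  old={}  +wl: 
  step 3. node 2  ⊔preds={0,1}  new={0}  old={}  +wl: 0,1
  step 4. node 3  ⊔preds={0,1}  new={0,1}  stable
  step 5. node 0  ⊔preds={0,1}  new={0,1}  stable
  step 6. node 1  ⊔preds={0,1}  new={0,1}  stable

Least fixpoint reached:
  node 0: {0,1}
  node 1: {0,1}
  node 2: {0}
  node 3: {0,1}

yes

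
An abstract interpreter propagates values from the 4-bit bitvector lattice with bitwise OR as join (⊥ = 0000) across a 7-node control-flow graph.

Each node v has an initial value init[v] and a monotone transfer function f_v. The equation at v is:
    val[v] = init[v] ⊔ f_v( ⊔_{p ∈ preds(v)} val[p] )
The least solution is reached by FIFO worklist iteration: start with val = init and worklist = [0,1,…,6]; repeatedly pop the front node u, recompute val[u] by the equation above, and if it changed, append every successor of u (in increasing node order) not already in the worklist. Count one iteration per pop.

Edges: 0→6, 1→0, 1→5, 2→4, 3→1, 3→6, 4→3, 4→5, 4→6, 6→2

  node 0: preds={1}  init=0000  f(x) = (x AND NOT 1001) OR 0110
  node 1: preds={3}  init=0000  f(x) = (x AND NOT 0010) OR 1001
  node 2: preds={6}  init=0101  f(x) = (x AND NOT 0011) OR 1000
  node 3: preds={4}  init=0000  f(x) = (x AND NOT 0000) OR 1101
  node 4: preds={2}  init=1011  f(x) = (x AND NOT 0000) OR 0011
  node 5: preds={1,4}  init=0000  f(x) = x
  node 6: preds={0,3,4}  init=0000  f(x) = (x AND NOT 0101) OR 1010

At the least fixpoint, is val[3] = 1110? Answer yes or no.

no

Trace (13 dequeues):
  [1] u=0 | in 0000 | out 0110 | prev 0000 | push {}
  [2] u=1 | in 0000 | out 1001 | prev 0000 | push {0}
  [3] u=2 | in 0000 | out 1101 | prev 0101 | push {}
  [4] u=3 | in 1011 | out 1111 | prev 0000 | push {1}
  [5] u=4 | in 1101 | out 1111 | prev 1011 | push {3}
  [6] u=5 | in 1111 | out 1111 | prev 0000 | push {}
  [7] u=6 | in 1111 | out 1010 | prev 0000 | push {2}
  [8] u=0 | in 1001 | out 0110 | ==
  [9] u=1 | in 1111 | out 1101 | prev 1001 | push {0,5}
  [10] u=3 | in 1111 | out 1111 | ==
  [11] u=2 | in 1010 | out 1101 | ==
  [12] u=0 | in 1101 | out 0110 | ==
  [13] u=5 | in 1111 | out 1111 | ==

Converged values:
  [0] 0110
  [1] 1101
  [2] 1101
  [3] 1111
  [4] 1111
  [5] 1111
  [6] 1010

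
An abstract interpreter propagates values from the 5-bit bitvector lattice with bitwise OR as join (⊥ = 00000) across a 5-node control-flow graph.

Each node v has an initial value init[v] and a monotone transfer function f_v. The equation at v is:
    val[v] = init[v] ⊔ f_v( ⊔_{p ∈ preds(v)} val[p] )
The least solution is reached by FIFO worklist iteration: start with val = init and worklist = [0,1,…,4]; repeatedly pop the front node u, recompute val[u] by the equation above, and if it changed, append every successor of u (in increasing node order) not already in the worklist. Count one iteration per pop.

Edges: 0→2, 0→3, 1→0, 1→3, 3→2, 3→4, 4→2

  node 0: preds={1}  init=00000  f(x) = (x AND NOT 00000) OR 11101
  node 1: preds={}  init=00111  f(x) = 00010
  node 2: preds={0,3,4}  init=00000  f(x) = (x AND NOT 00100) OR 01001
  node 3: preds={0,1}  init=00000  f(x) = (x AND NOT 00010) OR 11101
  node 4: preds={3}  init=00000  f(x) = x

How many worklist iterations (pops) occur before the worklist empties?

Worklist (6 pops):
  #1 pop 0: in=00111 → 11111 (was 00000); enqueue []
  #2 pop 1: in=00000 → 00111 (no change)
  #3 pop 2: in=11111 → 11011 (was 00000); enqueue []
  #4 pop 3: in=11111 → 11101 (was 00000); enqueue [2]
  #5 pop 4: in=11101 → 11101 (was 00000); enqueue []
  #6 pop 2: in=11111 → 11011 (no change)

Fixpoint:
  val[0] = 11111
  val[1] = 00111
  val[2] = 11011
  val[3] = 11101
  val[4] = 11101

6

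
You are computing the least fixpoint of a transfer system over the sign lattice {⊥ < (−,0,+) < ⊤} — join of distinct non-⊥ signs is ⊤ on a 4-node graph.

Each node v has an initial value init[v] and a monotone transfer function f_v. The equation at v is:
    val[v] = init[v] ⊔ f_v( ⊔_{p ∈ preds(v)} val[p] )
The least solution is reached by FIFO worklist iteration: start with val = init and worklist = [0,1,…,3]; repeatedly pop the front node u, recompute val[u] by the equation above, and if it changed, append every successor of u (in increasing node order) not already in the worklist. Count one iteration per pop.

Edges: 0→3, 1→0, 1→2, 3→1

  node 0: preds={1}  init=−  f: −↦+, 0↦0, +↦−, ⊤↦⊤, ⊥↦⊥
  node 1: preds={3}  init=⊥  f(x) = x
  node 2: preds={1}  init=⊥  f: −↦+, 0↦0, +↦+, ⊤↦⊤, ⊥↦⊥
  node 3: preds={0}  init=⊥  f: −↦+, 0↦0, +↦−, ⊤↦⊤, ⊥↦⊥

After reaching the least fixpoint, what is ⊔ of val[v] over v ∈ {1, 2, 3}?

+

Worklist (7 pops):
  #1 pop 0: in=⊥ → − (no change)
  #2 pop 1: in=⊥ → ⊥ (no change)
  #3 pop 2: in=⊥ → ⊥ (no change)
  #4 pop 3: in=− → + (was ⊥); enqueue [1]
  #5 pop 1: in=+ → + (was ⊥); enqueue [0,2]
  #6 pop 0: in=+ → − (no change)
  #7 pop 2: in=+ → + (was ⊥); enqueue []

Fixpoint:
  val[0] = −
  val[1] = +
  val[2] = +
  val[3] = +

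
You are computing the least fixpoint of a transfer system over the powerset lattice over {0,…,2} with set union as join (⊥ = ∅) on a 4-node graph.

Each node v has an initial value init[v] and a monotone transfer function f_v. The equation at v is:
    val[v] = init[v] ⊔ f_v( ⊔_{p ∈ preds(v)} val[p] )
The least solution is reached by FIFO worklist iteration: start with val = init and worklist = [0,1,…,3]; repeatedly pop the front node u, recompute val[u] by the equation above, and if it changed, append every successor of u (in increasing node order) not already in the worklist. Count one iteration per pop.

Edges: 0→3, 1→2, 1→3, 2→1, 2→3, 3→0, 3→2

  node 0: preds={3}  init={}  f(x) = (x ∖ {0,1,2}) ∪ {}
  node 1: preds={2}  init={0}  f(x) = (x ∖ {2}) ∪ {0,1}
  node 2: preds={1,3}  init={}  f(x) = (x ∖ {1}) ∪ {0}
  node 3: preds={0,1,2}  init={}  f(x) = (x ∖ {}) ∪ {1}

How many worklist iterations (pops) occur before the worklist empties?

Trace (7 dequeues):
  [1] u=0 | in {} | out {} | ==
  [2] u=1 | in {} | out {0,1} | prev {0} | push {}
  [3] u=2 | in {0,1} | out {0} | prev {} | push {1}
  [4] u=3 | in {0,1} | out {0,1} | prev {} | push {0,2}
  [5] u=1 | in {0} | out {0,1} | ==
  [6] u=0 | in {0,1} | out {} | ==
  [7] u=2 | in {0,1} | out {0} | ==

Converged values:
  [0] {}
  [1] {0,1}
  [2] {0}
  [3] {0,1}

7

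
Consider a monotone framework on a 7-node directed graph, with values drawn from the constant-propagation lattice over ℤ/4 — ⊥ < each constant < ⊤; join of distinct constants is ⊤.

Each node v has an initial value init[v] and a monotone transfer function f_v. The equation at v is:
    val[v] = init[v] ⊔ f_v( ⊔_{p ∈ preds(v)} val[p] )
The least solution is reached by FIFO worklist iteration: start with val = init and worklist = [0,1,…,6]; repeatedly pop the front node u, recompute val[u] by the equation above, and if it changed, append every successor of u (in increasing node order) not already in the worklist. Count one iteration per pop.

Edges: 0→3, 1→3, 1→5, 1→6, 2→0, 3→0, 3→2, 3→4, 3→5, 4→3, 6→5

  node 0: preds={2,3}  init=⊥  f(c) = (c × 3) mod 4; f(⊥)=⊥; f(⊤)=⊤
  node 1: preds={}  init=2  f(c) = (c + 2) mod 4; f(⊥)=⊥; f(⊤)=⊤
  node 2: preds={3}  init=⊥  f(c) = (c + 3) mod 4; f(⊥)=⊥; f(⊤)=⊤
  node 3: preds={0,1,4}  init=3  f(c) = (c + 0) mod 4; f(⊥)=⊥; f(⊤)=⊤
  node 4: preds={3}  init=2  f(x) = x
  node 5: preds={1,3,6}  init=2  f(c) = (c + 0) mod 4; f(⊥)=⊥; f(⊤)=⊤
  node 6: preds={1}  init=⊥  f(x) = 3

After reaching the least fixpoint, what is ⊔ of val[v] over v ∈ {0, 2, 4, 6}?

⊤

Trace (12 dequeues):
  [1] u=0 | in 3 | out 1 | prev ⊥ | push {}
  [2] u=1 | in ⊥ | out 2 | ==
  [3] u=2 | in 3 | out 2 | prev ⊥ | push {0}
  [4] u=3 | in ⊤ | out ⊤ | prev 3 | push {2}
  [5] u=4 | in ⊤ | out ⊤ | prev 2 | push {3}
  [6] u=5 | in ⊤ | out ⊤ | prev 2 | push {}
  [7] u=6 | in 2 | out 3 | prev ⊥ | push {5}
  [8] u=0 | in ⊤ | out ⊤ | prev 1 | push {}
  [9] u=2 | in ⊤ | out ⊤ | prev 2 | push {0}
  [10] u=3 | in ⊤ | out ⊤ | ==
  [11] u=5 | in ⊤ | out ⊤ | ==
  [12] u=0 | in ⊤ | out ⊤ | ==

Converged values:
  [0] ⊤
  [1] 2
  [2] ⊤
  [3] ⊤
  [4] ⊤
  [5] ⊤
  [6] 3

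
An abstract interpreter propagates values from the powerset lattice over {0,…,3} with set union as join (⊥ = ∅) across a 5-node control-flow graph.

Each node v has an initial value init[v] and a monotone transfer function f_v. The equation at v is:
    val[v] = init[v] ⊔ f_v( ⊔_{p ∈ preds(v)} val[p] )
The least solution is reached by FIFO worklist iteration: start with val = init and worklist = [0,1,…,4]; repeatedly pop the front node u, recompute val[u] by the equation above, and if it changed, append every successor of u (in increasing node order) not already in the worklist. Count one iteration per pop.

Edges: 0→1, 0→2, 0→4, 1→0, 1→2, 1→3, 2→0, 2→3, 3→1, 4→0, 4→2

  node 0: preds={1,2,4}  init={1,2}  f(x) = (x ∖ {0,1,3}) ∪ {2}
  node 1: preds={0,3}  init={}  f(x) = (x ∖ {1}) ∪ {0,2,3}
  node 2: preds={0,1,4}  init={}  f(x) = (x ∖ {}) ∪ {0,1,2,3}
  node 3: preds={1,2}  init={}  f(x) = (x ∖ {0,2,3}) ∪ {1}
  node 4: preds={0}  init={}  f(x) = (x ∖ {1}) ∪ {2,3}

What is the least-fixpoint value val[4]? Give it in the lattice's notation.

Trace (8 dequeues):
  [1] u=0 | in {} | out {1,2} | ==
  [2] u=1 | in {1,2} | out {0,2,3} | prev {} | push {0}
  [3] u=2 | in {0,1,2,3} | out {0,1,2,3} | prev {} | push {}
  [4] u=3 | in {0,1,2,3} | out {1} | prev {} | push {1}
  [5] u=4 | in {1,2} | out {2,3} | prev {} | push {2}
  [6] u=0 | in {0,1,2,3} | out {1,2} | ==
  [7] u=1 | in {1,2} | out {0,2,3} | ==
  [8] u=2 | in {0,1,2,3} | out {0,1,2,3} | ==

Converged values:
  [0] {1,2}
  [1] {0,2,3}
  [2] {0,1,2,3}
  [3] {1}
  [4] {2,3}

{2,3}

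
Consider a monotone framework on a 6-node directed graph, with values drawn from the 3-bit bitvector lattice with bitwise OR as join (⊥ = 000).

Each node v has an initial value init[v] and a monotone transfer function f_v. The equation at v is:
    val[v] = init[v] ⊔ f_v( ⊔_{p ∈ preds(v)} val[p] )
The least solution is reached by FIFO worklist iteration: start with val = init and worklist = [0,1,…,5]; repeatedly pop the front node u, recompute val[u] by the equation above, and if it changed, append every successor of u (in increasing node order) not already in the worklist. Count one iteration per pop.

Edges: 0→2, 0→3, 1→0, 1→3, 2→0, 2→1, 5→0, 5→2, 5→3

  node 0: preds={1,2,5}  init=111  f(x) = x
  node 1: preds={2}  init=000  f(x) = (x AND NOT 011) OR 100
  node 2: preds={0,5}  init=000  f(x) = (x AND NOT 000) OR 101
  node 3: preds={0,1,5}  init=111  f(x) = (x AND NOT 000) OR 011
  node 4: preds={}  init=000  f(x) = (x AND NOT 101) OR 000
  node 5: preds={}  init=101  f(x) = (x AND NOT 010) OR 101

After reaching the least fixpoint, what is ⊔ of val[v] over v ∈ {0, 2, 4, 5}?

Worklist (8 pops):
  #1 pop 0: in=101 → 111 (no change)
  #2 pop 1: in=000 → 100 (was 000); enqueue [0]
  #3 pop 2: in=111 → 111 (was 000); enqueue [1]
  #4 pop 3: in=111 → 111 (no change)
  #5 pop 4: in=000 → 000 (no change)
  #6 pop 5: in=000 → 101 (no change)
  #7 pop 0: in=111 → 111 (no change)
  #8 pop 1: in=111 → 100 (no change)

Fixpoint:
  val[0] = 111
  val[1] = 100
  val[2] = 111
  val[3] = 111
  val[4] = 000
  val[5] = 101

111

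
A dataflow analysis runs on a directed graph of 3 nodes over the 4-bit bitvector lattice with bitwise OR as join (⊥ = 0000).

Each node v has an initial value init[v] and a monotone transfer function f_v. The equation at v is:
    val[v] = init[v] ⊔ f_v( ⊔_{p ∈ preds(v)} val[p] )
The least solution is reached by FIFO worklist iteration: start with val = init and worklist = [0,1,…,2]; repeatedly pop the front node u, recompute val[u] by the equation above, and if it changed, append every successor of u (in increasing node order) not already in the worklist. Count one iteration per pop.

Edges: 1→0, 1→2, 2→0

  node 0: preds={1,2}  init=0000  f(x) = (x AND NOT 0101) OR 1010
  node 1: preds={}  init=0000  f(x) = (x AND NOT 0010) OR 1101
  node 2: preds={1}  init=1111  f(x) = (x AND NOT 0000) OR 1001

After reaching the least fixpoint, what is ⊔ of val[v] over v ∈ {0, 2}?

Worklist (4 pops):
  #1 pop 0: in=1111 → 1010 (was 0000); enqueue []
  #2 pop 1: in=0000 → 1101 (was 0000); enqueue [0]
  #3 pop 2: in=1101 → 1111 (no change)
  #4 pop 0: in=1111 → 1010 (no change)

Fixpoint:
  val[0] = 1010
  val[1] = 1101
  val[2] = 1111

1111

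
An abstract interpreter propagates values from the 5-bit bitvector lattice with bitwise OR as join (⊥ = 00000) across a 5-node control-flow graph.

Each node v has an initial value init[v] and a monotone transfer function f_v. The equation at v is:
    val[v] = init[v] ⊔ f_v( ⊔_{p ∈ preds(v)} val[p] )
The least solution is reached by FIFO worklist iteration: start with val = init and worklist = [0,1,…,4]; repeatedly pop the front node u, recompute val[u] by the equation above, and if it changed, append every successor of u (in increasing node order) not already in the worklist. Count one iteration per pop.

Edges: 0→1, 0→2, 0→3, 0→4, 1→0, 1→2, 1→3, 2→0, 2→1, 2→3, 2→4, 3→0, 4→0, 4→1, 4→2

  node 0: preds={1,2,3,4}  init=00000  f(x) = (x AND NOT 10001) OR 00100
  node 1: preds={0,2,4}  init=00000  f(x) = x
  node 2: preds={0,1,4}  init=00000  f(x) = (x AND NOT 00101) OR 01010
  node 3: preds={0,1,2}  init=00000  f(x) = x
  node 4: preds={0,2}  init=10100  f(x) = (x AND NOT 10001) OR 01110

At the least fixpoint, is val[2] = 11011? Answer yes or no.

no

Worklist (11 pops):
  #1 pop 0: in=10100 → 00100 (was 00000); enqueue []
  #2 pop 1: in=10100 → 10100 (was 00000); enqueue [0]
  #3 pop 2: in=10100 → 11010 (was 00000); enqueue [1]
  #4 pop 3: in=11110 → 11110 (was 00000); enqueue []
  #5 pop 4: in=11110 → 11110 (was 10100); enqueue [2]
  #6 pop 0: in=11110 → 01110 (was 00100); enqueue [3,4]
  #7 pop 1: in=11110 → 11110 (was 10100); enqueue [0]
  #8 pop 2: in=11110 → 11010 (no change)
  #9 pop 3: in=11110 → 11110 (no change)
  #10 pop 4: in=11110 → 11110 (no change)
  #11 pop 0: in=11110 → 01110 (no change)

Fixpoint:
  val[0] = 01110
  val[1] = 11110
  val[2] = 11010
  val[3] = 11110
  val[4] = 11110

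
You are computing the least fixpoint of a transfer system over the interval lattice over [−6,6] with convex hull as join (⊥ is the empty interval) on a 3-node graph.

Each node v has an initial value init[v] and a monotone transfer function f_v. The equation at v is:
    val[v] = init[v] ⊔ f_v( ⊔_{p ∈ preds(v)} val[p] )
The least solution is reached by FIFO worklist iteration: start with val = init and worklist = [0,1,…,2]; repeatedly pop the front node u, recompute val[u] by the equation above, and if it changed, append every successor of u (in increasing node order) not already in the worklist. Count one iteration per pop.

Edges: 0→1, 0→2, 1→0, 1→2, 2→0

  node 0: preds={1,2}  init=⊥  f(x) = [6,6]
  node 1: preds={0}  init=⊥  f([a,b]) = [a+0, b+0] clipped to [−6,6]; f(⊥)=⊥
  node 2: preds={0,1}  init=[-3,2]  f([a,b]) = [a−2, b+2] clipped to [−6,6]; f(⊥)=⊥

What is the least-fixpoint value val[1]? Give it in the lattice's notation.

[6,6]

Iteration log — 4 steps:
  step 1. node 0  ⊔preds=[-3,2]  new=[6,6]  old=⊥  +wl: 
  step 2. node 1  ⊔preds=[6,6]  new=[6,6]  old=⊥  +wl: 0
  step 3. node 2  ⊔preds=[6,6]  new=[-3,6]  old=[-3,2]  +wl: 
  step 4. node 0  ⊔preds=[-3,6]  new=[6,6]  stable

Least fixpoint reached:
  node 0: [6,6]
  node 1: [6,6]
  node 2: [-3,6]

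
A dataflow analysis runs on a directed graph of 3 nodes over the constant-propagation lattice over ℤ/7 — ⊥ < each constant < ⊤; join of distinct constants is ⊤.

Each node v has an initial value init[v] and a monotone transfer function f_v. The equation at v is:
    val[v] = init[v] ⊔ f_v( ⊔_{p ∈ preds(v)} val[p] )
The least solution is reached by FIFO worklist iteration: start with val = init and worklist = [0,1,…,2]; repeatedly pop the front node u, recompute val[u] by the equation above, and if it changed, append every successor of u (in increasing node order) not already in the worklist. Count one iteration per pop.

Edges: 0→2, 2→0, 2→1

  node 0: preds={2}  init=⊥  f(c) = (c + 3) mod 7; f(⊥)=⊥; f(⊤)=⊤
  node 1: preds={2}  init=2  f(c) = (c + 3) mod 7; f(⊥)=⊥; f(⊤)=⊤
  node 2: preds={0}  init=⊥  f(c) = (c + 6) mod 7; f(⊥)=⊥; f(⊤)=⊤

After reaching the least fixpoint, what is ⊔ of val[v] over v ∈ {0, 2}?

Worklist (3 pops):
  #1 pop 0: in=⊥ → ⊥ (no change)
  #2 pop 1: in=⊥ → 2 (no change)
  #3 pop 2: in=⊥ → ⊥ (no change)

Fixpoint:
  val[0] = ⊥
  val[1] = 2
  val[2] = ⊥

⊥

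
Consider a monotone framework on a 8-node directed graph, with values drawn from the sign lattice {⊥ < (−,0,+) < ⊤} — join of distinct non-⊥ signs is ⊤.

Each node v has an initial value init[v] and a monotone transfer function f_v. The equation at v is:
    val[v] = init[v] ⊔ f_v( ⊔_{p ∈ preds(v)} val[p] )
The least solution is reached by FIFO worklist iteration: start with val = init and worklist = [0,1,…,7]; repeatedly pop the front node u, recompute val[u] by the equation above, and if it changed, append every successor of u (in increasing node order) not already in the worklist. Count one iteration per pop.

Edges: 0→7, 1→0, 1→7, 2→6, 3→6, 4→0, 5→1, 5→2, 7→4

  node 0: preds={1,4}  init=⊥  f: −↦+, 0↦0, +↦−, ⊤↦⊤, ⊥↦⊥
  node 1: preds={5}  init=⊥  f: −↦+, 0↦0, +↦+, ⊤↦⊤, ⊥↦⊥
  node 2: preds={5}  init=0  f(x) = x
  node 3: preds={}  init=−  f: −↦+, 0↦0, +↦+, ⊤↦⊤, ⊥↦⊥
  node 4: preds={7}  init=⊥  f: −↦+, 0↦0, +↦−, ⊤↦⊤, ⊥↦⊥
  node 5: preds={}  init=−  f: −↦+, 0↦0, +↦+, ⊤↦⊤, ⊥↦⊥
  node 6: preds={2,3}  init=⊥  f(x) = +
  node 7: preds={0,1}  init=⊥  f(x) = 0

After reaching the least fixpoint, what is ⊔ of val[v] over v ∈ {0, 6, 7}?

⊤

Trace (13 dequeues):
  [1] u=0 | in ⊥ | out ⊥ | ==
  [2] u=1 | in − | out + | prev ⊥ | push {0}
  [3] u=2 | in − | out ⊤ | prev 0 | push {}
  [4] u=3 | in ⊥ | out − | ==
  [5] u=4 | in ⊥ | out ⊥ | ==
  [6] u=5 | in ⊥ | out − | ==
  [7] u=6 | in ⊤ | out + | prev ⊥ | push {}
  [8] u=7 | in + | out 0 | prev ⊥ | push {4}
  [9] u=0 | in + | out − | prev ⊥ | push {7}
  [10] u=4 | in 0 | out 0 | prev ⊥ | push {0}
  [11] u=7 | in ⊤ | out 0 | ==
  [12] u=0 | in ⊤ | out ⊤ | prev − | push {7}
  [13] u=7 | in ⊤ | out 0 | ==

Converged values:
  [0] ⊤
  [1] +
  [2] ⊤
  [3] −
  [4] 0
  [5] −
  [6] +
  [7] 0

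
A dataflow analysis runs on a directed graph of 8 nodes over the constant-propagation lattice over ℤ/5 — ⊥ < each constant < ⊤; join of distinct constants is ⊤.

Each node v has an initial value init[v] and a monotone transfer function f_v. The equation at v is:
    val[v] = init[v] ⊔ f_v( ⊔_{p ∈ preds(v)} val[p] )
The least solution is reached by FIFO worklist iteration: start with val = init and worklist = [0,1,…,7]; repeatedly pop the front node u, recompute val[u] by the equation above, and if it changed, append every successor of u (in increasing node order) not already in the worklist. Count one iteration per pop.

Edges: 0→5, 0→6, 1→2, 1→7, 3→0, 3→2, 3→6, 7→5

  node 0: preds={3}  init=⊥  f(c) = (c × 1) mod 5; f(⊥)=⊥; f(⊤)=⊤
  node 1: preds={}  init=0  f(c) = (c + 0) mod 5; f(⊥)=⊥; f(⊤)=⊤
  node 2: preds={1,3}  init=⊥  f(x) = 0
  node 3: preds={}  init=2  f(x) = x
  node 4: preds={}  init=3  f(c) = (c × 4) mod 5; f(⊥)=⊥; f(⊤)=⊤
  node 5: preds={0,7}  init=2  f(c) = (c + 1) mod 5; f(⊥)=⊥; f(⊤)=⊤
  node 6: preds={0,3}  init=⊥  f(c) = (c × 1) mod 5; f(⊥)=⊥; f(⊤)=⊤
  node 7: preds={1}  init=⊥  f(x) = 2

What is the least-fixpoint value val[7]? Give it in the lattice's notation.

Trace (9 dequeues):
  [1] u=0 | in 2 | out 2 | prev ⊥ | push {}
  [2] u=1 | in ⊥ | out 0 | ==
  [3] u=2 | in ⊤ | out 0 | prev ⊥ | push {}
  [4] u=3 | in ⊥ | out 2 | ==
  [5] u=4 | in ⊥ | out 3 | ==
  [6] u=5 | in 2 | out ⊤ | prev 2 | push {}
  [7] u=6 | in 2 | out 2 | prev ⊥ | push {}
  [8] u=7 | in 0 | out 2 | prev ⊥ | push {5}
  [9] u=5 | in 2 | out ⊤ | ==

Converged values:
  [0] 2
  [1] 0
  [2] 0
  [3] 2
  [4] 3
  [5] ⊤
  [6] 2
  [7] 2

2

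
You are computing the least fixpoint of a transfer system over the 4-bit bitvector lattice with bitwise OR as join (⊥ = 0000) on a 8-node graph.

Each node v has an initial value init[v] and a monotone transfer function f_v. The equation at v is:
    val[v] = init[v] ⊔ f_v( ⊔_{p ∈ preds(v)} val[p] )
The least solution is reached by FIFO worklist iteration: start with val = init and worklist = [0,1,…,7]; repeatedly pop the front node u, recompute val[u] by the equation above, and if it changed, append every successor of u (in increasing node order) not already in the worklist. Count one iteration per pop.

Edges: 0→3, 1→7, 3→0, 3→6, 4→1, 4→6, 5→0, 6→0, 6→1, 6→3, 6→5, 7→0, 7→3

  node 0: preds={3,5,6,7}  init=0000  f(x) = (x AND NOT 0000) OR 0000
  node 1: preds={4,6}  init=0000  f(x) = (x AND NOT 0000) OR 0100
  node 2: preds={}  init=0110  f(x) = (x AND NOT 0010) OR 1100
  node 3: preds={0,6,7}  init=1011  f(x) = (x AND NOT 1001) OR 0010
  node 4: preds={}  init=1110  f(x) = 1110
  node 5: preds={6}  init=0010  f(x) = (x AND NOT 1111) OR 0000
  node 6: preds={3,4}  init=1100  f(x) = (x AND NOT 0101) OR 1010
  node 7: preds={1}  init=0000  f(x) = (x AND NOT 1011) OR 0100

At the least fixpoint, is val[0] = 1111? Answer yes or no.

Iteration log — 12 steps:
  step 1. node 0  ⊔preds=1111  new=1111  old=0000  +wl: 
  step 2. node 1  ⊔preds=1110  new=1110  old=0000  +wl: 
  step 3. node 2  ⊔preds=0000  new=1110  old=0110  +wl: 
  step 4. node 3  ⊔preds=1111  new=1111  old=1011  +wl: 0
  step 5. node 4  ⊔preds=0000  new=1110  stable
  step 6. node 5  ⊔preds=1100  new=0010  stable
  step 7. node 6  ⊔preds=1111  new=1110  old=1100  +wl: 1,3,5
  step 8. node 7  ⊔preds=1110  new=0100  old=0000  +wl: 
  step 9. node 0  ⊔preds=1111  new=1111  stable
  step 10. node 1  ⊔preds=1110  new=1110  stable
  step 11. node 3  ⊔preds=1111  new=1111  stable
  step 12. node 5  ⊔preds=1110  new=0010  stable

Least fixpoint reached:
  node 0: 1111
  node 1: 1110
  node 2: 1110
  node 3: 1111
  node 4: 1110
  node 5: 0010
  node 6: 1110
  node 7: 0100

yes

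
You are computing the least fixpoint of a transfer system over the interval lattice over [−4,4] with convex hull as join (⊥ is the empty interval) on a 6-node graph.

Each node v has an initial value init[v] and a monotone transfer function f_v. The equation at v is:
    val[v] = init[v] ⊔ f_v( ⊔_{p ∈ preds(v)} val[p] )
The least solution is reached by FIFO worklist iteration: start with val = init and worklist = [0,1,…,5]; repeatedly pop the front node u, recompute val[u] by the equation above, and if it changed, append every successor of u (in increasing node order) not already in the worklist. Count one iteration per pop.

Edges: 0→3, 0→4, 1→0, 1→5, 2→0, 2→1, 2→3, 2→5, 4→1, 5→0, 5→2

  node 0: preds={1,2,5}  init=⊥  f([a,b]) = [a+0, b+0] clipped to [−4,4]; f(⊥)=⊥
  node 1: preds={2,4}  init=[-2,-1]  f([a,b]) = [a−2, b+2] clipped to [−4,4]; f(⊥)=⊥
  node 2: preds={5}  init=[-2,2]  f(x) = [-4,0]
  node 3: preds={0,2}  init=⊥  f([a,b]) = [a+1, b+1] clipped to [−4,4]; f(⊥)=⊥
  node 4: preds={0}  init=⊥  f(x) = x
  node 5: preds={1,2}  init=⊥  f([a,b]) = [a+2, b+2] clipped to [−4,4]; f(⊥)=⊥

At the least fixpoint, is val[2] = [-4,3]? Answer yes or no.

no

Iteration log — 12 steps:
  step 1. node 0  ⊔preds=[-2,2]  new=[-2,2]  old=⊥  +wl: 
  step 2. node 1  ⊔preds=[-2,2]  new=[-4,4]  old=[-2,-1]  +wl: 0
  step 3. node 2  ⊔preds=⊥  new=[-4,2]  old=[-2,2]  +wl: 1
  step 4. node 3  ⊔preds=[-4,2]  new=[-3,3]  old=⊥  +wl: 
  step 5. node 4  ⊔preds=[-2,2]  new=[-2,2]  old=⊥  +wl: 
  step 6. node 5  ⊔preds=[-4,4]  new=[-2,4]  old=⊥  +wl: 2
  step 7. node 0  ⊔preds=[-4,4]  new=[-4,4]  old=[-2,2]  +wl: 3,4
  step 8. node 1  ⊔preds=[-4,2]  new=[-4,4]  stable
  step 9. node 2  ⊔preds=[-2,4]  new=[-4,2]  stable
  step 10. node 3  ⊔preds=[-4,4]  new=[-3,4]  old=[-3,3]  +wl: 
  step 11. node 4  ⊔preds=[-4,4]  new=[-4,4]  old=[-2,2]  +wl: 1
  step 12. node 1  ⊔preds=[-4,4]  new=[-4,4]  stable

Least fixpoint reached:
  node 0: [-4,4]
  node 1: [-4,4]
  node 2: [-4,2]
  node 3: [-3,4]
  node 4: [-4,4]
  node 5: [-2,4]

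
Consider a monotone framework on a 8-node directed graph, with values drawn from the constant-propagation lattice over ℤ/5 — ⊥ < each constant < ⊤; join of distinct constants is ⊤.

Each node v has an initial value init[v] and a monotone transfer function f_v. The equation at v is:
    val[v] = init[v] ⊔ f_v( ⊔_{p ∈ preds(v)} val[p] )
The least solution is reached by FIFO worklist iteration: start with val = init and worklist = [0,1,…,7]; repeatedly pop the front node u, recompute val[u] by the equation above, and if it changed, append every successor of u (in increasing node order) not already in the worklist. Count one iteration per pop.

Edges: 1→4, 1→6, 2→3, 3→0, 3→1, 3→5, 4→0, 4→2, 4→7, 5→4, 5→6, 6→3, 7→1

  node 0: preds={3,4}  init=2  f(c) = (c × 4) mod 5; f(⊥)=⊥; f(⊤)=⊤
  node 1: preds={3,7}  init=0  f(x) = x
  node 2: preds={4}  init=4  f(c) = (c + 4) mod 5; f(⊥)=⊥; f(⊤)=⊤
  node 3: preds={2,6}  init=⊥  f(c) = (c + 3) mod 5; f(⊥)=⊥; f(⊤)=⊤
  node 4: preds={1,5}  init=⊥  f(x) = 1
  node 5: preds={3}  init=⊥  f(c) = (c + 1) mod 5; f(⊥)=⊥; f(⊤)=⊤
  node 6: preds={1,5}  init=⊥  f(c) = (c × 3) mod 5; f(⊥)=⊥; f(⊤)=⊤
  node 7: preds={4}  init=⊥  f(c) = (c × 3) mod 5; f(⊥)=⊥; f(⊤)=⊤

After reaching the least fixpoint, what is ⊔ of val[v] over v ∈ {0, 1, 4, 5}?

Trace (19 dequeues):
  [1] u=0 | in ⊥ | out 2 | ==
  [2] u=1 | in ⊥ | out 0 | ==
  [3] u=2 | in ⊥ | out 4 | ==
  [4] u=3 | in 4 | out 2 | prev ⊥ | push {0,1}
  [5] u=4 | in 0 | out 1 | prev ⊥ | push {2}
  [6] u=5 | in 2 | out 3 | prev ⊥ | push {4}
  [7] u=6 | in ⊤ | out ⊤ | prev ⊥ | push {3}
  [8] u=7 | in 1 | out 3 | prev ⊥ | push {}
  [9] u=0 | in ⊤ | out ⊤ | prev 2 | push {}
  [10] u=1 | in ⊤ | out ⊤ | prev 0 | push {6}
  [11] u=2 | in 1 | out ⊤ | prev 4 | push {}
  [12] u=4 | in ⊤ | out 1 | ==
  [13] u=3 | in ⊤ | out ⊤ | prev 2 | push {0,1,5}
  [14] u=6 | in ⊤ | out ⊤ | ==
  [15] u=0 | in ⊤ | out ⊤ | ==
  [16] u=1 | in ⊤ | out ⊤ | ==
  [17] u=5 | in ⊤ | out ⊤ | prev 3 | push {4,6}
  [18] u=4 | in ⊤ | out 1 | ==
  [19] u=6 | in ⊤ | out ⊤ | ==

Converged values:
  [0] ⊤
  [1] ⊤
  [2] ⊤
  [3] ⊤
  [4] 1
  [5] ⊤
  [6] ⊤
  [7] 3

⊤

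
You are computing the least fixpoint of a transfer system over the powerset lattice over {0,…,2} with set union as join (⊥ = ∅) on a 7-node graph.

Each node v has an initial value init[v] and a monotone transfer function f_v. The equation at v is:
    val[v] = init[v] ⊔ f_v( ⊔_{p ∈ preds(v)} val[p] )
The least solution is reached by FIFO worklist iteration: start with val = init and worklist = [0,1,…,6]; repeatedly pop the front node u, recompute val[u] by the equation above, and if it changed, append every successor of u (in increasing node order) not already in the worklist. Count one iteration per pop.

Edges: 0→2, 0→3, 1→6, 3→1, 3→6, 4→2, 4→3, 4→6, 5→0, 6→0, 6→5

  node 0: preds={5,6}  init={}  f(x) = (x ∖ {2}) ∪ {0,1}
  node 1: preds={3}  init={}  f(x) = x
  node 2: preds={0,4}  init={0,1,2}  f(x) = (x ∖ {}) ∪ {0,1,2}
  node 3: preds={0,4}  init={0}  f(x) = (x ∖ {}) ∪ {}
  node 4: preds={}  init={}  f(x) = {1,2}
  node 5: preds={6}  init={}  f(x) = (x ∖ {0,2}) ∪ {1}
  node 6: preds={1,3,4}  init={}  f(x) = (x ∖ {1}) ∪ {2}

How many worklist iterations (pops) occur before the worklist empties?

15

Trace (15 dequeues):
  [1] u=0 | in {} | out {0,1} | prev {} | push {}
  [2] u=1 | in {0} | out {0} | prev {} | push {}
  [3] u=2 | in {0,1} | out {0,1,2} | ==
  [4] u=3 | in {0,1} | out {0,1} | prev {0} | push {1}
  [5] u=4 | in {} | out {1,2} | prev {} | push {2,3}
  [6] u=5 | in {} | out {1} | prev {} | push {0}
  [7] u=6 | in {0,1,2} | out {0,2} | prev {} | push {5}
  [8] u=1 | in {0,1} | out {0,1} | prev {0} | push {6}
  [9] u=2 | in {0,1,2} | out {0,1,2} | ==
  [10] u=3 | in {0,1,2} | out {0,1,2} | prev {0,1} | push {1}
  [11] u=0 | in {0,1,2} | out {0,1} | ==
  [12] u=5 | in {0,2} | out {1} | ==
  [13] u=6 | in {0,1,2} | out {0,2} | ==
  [14] u=1 | in {0,1,2} | out {0,1,2} | prev {0,1} | push {6}
  [15] u=6 | in {0,1,2} | out {0,2} | ==

Converged values:
  [0] {0,1}
  [1] {0,1,2}
  [2] {0,1,2}
  [3] {0,1,2}
  [4] {1,2}
  [5] {1}
  [6] {0,2}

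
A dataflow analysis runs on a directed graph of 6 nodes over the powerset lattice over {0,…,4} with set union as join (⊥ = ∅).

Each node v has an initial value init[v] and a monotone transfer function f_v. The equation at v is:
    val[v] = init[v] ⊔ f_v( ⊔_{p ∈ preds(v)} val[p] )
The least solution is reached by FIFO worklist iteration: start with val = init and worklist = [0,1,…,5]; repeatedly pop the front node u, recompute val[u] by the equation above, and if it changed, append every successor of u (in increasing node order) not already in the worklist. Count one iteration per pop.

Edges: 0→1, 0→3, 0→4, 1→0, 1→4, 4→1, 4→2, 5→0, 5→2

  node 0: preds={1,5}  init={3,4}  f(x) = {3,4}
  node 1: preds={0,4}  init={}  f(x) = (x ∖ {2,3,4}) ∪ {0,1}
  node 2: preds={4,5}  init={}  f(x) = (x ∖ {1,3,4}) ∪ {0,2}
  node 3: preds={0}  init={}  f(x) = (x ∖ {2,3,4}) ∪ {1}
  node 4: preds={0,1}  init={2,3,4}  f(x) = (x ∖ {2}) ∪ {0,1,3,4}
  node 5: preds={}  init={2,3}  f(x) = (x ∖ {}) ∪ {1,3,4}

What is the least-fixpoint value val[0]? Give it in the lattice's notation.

Worklist (9 pops):
  #1 pop 0: in={2,3} → {3,4} (no change)
  #2 pop 1: in={2,3,4} → {0,1} (was {}); enqueue [0]
  #3 pop 2: in={2,3,4} → {0,2} (was {}); enqueue []
  #4 pop 3: in={3,4} → {1} (was {}); enqueue []
  #5 pop 4: in={0,1,3,4} → {0,1,2,3,4} (was {2,3,4}); enqueue [1,2]
  #6 pop 5: in={} → {1,2,3,4} (was {2,3}); enqueue []
  #7 pop 0: in={0,1,2,3,4} → {3,4} (no change)
  #8 pop 1: in={0,1,2,3,4} → {0,1} (no change)
  #9 pop 2: in={0,1,2,3,4} → {0,2} (no change)

Fixpoint:
  val[0] = {3,4}
  val[1] = {0,1}
  val[2] = {0,2}
  val[3] = {1}
  val[4] = {0,1,2,3,4}
  val[5] = {1,2,3,4}

{3,4}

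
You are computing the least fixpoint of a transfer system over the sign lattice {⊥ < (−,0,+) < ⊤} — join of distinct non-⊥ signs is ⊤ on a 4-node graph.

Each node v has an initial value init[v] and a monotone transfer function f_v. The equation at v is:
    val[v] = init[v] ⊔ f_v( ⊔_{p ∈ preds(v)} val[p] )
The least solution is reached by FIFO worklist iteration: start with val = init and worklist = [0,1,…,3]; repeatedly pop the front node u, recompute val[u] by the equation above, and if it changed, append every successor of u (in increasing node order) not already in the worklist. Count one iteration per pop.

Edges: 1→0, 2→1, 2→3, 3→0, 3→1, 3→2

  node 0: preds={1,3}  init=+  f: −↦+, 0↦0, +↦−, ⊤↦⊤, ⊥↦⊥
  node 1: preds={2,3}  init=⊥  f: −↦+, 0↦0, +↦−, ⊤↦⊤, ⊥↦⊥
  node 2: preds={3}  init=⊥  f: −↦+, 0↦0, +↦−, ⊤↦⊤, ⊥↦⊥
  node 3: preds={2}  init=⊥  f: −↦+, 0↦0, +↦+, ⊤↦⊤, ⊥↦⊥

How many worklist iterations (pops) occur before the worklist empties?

Worklist (4 pops):
  #1 pop 0: in=⊥ → + (no change)
  #2 pop 1: in=⊥ → ⊥ (no change)
  #3 pop 2: in=⊥ → ⊥ (no change)
  #4 pop 3: in=⊥ → ⊥ (no change)

Fixpoint:
  val[0] = +
  val[1] = ⊥
  val[2] = ⊥
  val[3] = ⊥

4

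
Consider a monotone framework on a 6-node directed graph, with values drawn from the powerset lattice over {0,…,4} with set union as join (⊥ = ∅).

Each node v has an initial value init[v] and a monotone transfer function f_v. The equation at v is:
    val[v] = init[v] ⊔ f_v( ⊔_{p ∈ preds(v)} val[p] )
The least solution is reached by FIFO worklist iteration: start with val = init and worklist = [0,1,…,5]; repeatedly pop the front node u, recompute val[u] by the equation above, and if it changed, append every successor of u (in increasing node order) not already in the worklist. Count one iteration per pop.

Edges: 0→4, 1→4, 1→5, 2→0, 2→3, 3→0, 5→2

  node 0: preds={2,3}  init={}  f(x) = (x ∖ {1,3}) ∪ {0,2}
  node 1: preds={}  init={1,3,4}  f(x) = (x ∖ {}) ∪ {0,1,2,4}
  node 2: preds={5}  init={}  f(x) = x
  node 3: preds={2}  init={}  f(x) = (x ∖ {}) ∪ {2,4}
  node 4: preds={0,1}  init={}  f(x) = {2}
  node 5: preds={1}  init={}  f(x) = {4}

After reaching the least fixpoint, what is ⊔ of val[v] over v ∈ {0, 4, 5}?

{0,2,4}

Iteration log — 11 steps:
  step 1. node 0  ⊔preds={}  new={0,2}  old={}  +wl: 
  step 2. node 1  ⊔preds={}  new={0,1,2,3,4}  old={1,3,4}  +wl: 
  step 3. node 2  ⊔preds={}  new={}  stable
  step 4. node 3  ⊔preds={}  new={2,4}  old={}  +wl: 0
  step 5. node 4  ⊔preds={0,1,2,3,4}  new={2}  old={}  +wl: 
  step 6. node 5  ⊔preds={0,1,2,3,4}  new={4}  old={}  +wl: 2
  step 7. node 0  ⊔preds={2,4}  new={0,2,4}  old={0,2}  +wl: 4
  step 8. node 2  ⊔preds={4}  new={4}  old={}  +wl: 0,3
  step 9. node 4  ⊔preds={0,1,2,3,4}  new={2}  stable
  step 10. node 0  ⊔preds={2,4}  new={0,2,4}  stable
  step 11. node 3  ⊔preds={4}  new={2,4}  stable

Least fixpoint reached:
  node 0: {0,2,4}
  node 1: {0,1,2,3,4}
  node 2: {4}
  node 3: {2,4}
  node 4: {2}
  node 5: {4}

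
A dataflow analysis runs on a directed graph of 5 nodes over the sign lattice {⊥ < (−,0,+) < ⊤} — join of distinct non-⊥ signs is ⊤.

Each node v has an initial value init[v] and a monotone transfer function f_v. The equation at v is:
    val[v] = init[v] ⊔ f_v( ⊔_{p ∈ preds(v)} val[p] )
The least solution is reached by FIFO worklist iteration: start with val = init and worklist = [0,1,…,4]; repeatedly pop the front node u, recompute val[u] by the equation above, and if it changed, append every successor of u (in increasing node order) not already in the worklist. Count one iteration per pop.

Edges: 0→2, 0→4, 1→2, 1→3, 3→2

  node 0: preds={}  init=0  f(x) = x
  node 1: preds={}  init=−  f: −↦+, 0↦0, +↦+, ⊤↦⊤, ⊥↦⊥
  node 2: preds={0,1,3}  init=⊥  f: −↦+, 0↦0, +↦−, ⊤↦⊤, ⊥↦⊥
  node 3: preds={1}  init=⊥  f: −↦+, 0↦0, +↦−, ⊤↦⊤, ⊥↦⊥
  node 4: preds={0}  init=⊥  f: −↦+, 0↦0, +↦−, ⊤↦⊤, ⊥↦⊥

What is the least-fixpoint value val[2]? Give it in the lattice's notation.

Iteration log — 6 steps:
  step 1. node 0  ⊔preds=⊥  new=0  stable
  step 2. node 1  ⊔preds=⊥  new=−  stable
  step 3. node 2  ⊔preds=⊤  new=⊤  old=⊥  +wl: 
  step 4. node 3  ⊔preds=−  new=+  old=⊥  +wl: 2
  step 5. node 4  ⊔preds=0  new=0  old=⊥  +wl: 
  step 6. node 2  ⊔preds=⊤  new=⊤  stable

Least fixpoint reached:
  node 0: 0
  node 1: −
  node 2: ⊤
  node 3: +
  node 4: 0

⊤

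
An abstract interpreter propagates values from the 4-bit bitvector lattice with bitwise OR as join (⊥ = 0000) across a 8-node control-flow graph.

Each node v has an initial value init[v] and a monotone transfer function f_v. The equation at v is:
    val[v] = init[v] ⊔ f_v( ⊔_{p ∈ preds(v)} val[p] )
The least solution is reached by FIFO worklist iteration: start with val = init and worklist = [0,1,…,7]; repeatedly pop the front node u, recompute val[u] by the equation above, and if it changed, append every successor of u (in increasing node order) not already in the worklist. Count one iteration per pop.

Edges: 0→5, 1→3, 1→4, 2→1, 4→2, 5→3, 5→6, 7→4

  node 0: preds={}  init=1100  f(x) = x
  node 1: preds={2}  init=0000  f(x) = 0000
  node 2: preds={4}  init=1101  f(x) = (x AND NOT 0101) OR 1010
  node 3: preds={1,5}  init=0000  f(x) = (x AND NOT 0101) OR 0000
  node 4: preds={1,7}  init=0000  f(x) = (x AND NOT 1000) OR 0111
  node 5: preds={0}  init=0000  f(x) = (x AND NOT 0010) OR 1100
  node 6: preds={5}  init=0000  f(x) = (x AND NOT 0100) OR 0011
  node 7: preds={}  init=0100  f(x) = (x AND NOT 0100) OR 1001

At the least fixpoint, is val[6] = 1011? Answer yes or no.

Worklist (12 pops):
  #1 pop 0: in=0000 → 1100 (no change)
  #2 pop 1: in=1101 → 0000 (no change)
  #3 pop 2: in=0000 → 1111 (was 1101); enqueue [1]
  #4 pop 3: in=0000 → 0000 (no change)
  #5 pop 4: in=0100 → 0111 (was 0000); enqueue [2]
  #6 pop 5: in=1100 → 1100 (was 0000); enqueue [3]
  #7 pop 6: in=1100 → 1011 (was 0000); enqueue []
  #8 pop 7: in=0000 → 1101 (was 0100); enqueue [4]
  #9 pop 1: in=1111 → 0000 (no change)
  #10 pop 2: in=0111 → 1111 (no change)
  #11 pop 3: in=1100 → 1000 (was 0000); enqueue []
  #12 pop 4: in=1101 → 0111 (no change)

Fixpoint:
  val[0] = 1100
  val[1] = 0000
  val[2] = 1111
  val[3] = 1000
  val[4] = 0111
  val[5] = 1100
  val[6] = 1011
  val[7] = 1101

yes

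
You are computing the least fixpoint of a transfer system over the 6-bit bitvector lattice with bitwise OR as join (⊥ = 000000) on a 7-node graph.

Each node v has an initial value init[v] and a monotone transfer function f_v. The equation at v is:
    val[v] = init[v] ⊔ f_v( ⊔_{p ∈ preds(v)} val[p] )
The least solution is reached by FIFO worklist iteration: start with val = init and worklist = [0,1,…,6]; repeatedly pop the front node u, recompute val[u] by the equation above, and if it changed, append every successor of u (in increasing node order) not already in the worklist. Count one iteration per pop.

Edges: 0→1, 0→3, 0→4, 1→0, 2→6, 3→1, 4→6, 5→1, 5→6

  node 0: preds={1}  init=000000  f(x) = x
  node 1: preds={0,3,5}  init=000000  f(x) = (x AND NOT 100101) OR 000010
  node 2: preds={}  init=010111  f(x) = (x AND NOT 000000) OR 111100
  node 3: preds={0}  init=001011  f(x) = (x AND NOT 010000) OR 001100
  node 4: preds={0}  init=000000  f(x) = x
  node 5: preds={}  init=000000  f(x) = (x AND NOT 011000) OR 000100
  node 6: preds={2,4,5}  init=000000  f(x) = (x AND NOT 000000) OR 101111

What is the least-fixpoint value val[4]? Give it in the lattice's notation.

001010

Worklist (12 pops):
  #1 pop 0: in=000000 → 000000 (no change)
  #2 pop 1: in=001011 → 001010 (was 000000); enqueue [0]
  #3 pop 2: in=000000 → 111111 (was 010111); enqueue []
  #4 pop 3: in=000000 → 001111 (was 001011); enqueue [1]
  #5 pop 4: in=000000 → 000000 (no change)
  #6 pop 5: in=000000 → 000100 (was 000000); enqueue []
  #7 pop 6: in=111111 → 111111 (was 000000); enqueue []
  #8 pop 0: in=001010 → 001010 (was 000000); enqueue [3,4]
  #9 pop 1: in=001111 → 001010 (no change)
  #10 pop 3: in=001010 → 001111 (no change)
  #11 pop 4: in=001010 → 001010 (was 000000); enqueue [6]
  #12 pop 6: in=111111 → 111111 (no change)

Fixpoint:
  val[0] = 001010
  val[1] = 001010
  val[2] = 111111
  val[3] = 001111
  val[4] = 001010
  val[5] = 000100
  val[6] = 111111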